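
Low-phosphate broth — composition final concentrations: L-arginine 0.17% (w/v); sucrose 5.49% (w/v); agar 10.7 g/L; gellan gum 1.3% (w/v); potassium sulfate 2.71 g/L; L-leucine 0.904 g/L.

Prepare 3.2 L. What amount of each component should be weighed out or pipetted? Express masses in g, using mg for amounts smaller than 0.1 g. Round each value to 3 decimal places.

Scale factor relative to 1 L: 3.2.
L-arginine: 0.17 g per 100 mL × 3200 mL ÷ 100 = 5.440 g
sucrose: 5.49% w/v = 54.9 g/L → 54.9 × 3.2 L = 175.680 g
agar: 10.7 g/L × 3.2 L = 34.240 g
gellan gum: 1.3 g per 100 mL × 3200 mL ÷ 100 = 41.600 g
potassium sulfate: 2.71 g/L × 3.2 L = 8.672 g
L-leucine: 0.904 g/L × 3.2 L = 2.893 g

L-arginine 5.440 g; sucrose 175.680 g; agar 34.240 g; gellan gum 41.600 g; potassium sulfate 8.672 g; L-leucine 2.893 g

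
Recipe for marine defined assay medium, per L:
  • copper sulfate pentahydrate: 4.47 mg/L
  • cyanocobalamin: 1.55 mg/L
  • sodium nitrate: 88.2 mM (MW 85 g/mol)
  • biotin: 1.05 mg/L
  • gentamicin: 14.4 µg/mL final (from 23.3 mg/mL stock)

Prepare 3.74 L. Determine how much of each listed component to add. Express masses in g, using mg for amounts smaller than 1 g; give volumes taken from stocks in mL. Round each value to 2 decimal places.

Working volume: 3.74 L.
copper sulfate pentahydrate: 4.47 mg/L × 3.74 L = 16.72 mg
cyanocobalamin: 1.55 mg/L × 3.74 L = 5.80 mg
sodium nitrate: 88.2 mmol/L × 85 g/mol × 3.74 L ÷ 1000 = 28.04 g
biotin: 1.05 mg/L × 3.74 L = 3.93 mg
gentamicin: dilute stock: 14.4 µg/mL × 3740 mL ÷ 23300 µg/mL = 2.31 mL

copper sulfate pentahydrate 16.72 mg; cyanocobalamin 5.80 mg; sodium nitrate 28.04 g; biotin 3.93 mg; gentamicin 2.31 mL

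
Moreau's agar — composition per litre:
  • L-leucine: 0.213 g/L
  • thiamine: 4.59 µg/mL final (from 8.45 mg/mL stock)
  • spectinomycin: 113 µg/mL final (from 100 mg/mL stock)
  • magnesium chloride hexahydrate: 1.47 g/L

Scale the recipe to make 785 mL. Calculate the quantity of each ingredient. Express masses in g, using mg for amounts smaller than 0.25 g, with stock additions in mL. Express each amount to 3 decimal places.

Target volume = 785 mL = 0.785 L.
L-leucine: 0.213 g/L × 0.785 L = 0.167205 g = 167.205 mg
thiamine: dilute stock: 4.59 µg/mL × 785 mL ÷ 8450 µg/mL = 0.426 mL
spectinomycin: C1V1 = C2V2 → 113 µg/mL × 785 mL ÷ 100000 µg/mL = 0.887 mL
magnesium chloride hexahydrate: 1.47 g/L × 0.785 L = 1.154 g

L-leucine 167.205 mg; thiamine 0.426 mL; spectinomycin 0.887 mL; magnesium chloride hexahydrate 1.154 g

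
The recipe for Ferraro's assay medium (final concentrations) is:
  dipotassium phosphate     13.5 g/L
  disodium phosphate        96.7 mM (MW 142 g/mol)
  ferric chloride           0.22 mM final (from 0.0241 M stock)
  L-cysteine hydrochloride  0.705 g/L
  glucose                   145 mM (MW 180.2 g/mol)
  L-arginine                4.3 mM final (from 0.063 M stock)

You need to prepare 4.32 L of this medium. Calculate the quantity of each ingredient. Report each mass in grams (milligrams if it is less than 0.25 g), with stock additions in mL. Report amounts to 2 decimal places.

Working volume: 4.32 L.
dipotassium phosphate: 13.5 g/L × 4.32 L = 58.32 g
disodium phosphate: 96.7 mmol/L × 142 g/mol × 4.32 L ÷ 1000 = 59.32 g
ferric chloride: C1V1 = C2V2 → 0.22 mM × 4320 mL ÷ 24.1 mM = 39.44 mL
L-cysteine hydrochloride: 0.705 g/L × 4.32 L = 3.05 g
glucose: 145 mmol/L × 180.2 g/mol × 4.32 L ÷ 1000 = 112.88 g
L-arginine: C1V1 = C2V2 → 4.3 mM × 4320 mL ÷ 63 mM = 294.86 mL

dipotassium phosphate 58.32 g; disodium phosphate 59.32 g; ferric chloride 39.44 mL; L-cysteine hydrochloride 3.05 g; glucose 112.88 g; L-arginine 294.86 mL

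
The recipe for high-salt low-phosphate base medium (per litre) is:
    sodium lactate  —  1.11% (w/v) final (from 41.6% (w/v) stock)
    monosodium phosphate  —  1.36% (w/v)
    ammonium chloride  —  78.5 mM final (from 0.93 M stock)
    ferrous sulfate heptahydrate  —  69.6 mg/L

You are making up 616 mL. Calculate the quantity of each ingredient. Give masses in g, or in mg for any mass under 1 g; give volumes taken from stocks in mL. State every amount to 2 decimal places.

sodium lactate 16.44 mL; monosodium phosphate 8.38 g; ammonium chloride 52.00 mL; ferrous sulfate heptahydrate 42.87 mg

Working volume: 616 mL = 0.616 L.
sodium lactate: V = C2·V2/C1 = 1.11% ÷ 41.6% × 616 mL = 16.44 mL
monosodium phosphate: 1.36% w/v = 13.6 g/L → 13.6 × 0.616 L = 8.38 g
ammonium chloride: C1V1 = C2V2 → 78.5 mM × 616 mL ÷ 930 mM = 52.00 mL
ferrous sulfate heptahydrate: 69.6 mg/L × 0.616 L = 42.87 mg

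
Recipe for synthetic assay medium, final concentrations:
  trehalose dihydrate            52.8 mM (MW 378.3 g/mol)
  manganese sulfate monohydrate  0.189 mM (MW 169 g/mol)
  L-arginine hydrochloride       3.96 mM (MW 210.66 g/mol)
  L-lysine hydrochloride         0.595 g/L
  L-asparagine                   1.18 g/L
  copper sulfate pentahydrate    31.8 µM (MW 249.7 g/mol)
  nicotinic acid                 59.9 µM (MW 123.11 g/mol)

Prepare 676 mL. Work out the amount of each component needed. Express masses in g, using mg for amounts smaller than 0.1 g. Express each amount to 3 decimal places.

Target volume = 676 mL = 0.676 L.
trehalose dihydrate: 52.8 mmol/L × 378.3 g/mol × 0.676 L ÷ 1000 = 13.503 g
manganese sulfate monohydrate: 0.189 mmol/L × 169 mg/mmol × 0.676 L = 21.592 mg
L-arginine hydrochloride: 3.96 mmol/L × 210.66 g/mol × 0.676 L ÷ 1000 = 0.564 g
L-lysine hydrochloride: 0.595 g/L × 0.676 L = 0.402 g
L-asparagine: 1.18 g/L × 0.676 L = 0.798 g
copper sulfate pentahydrate: 31.8 µmol/L × 249.7 g/mol × 0.676 L ÷ 1000 = 5.368 mg
nicotinic acid: 59.9 µmol/L × 123.11 g/mol × 0.676 L ÷ 1000 = 4.985 mg

trehalose dihydrate 13.503 g; manganese sulfate monohydrate 21.592 mg; L-arginine hydrochloride 0.564 g; L-lysine hydrochloride 0.402 g; L-asparagine 0.798 g; copper sulfate pentahydrate 5.368 mg; nicotinic acid 4.985 mg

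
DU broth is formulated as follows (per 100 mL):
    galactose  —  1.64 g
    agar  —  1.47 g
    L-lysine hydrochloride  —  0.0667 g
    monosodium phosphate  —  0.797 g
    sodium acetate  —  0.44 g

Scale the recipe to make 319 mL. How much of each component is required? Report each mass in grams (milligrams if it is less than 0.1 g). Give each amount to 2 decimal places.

Ratio of target to recipe volume: 319 / 100 = 3.19.
galactose: 1.64 g × (319 mL / 100 mL) = 5.23 g
agar: 1.47 g × (319 mL / 100 mL) = 4.69 g
L-lysine hydrochloride: 0.0667 g × (319 mL / 100 mL) = 0.21 g
monosodium phosphate: 0.797 g × (319 mL / 100 mL) = 2.54 g
sodium acetate: 0.44 g × (319 mL / 100 mL) = 1.40 g

galactose 5.23 g; agar 4.69 g; L-lysine hydrochloride 0.21 g; monosodium phosphate 2.54 g; sodium acetate 1.40 g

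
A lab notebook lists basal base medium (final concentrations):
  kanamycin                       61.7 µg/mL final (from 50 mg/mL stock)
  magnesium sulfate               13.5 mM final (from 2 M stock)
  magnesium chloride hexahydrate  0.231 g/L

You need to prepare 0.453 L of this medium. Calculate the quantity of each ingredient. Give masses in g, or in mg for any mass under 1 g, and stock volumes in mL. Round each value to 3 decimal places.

kanamycin 0.559 mL; magnesium sulfate 3.058 mL; magnesium chloride hexahydrate 104.643 mg

Working volume: 0.453 L.
kanamycin: V = C2·V2/C1 = 61.7 µg/mL × 453 mL ÷ 50000 µg/mL = 0.559 mL
magnesium sulfate: C1V1 = C2V2 → 13.5 mM × 453 mL ÷ 2000 mM = 3.058 mL
magnesium chloride hexahydrate: 0.231 g/L × 0.453 L = 0.104643 g = 104.643 mg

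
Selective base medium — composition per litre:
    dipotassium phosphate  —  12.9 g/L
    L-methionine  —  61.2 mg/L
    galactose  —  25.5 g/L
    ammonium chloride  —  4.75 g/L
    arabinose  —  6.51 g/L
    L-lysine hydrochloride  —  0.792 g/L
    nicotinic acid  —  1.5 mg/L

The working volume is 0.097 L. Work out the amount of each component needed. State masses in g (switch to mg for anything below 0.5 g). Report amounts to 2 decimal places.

dipotassium phosphate 1.25 g; L-methionine 5.94 mg; galactose 2.47 g; ammonium chloride 460.75 mg; arabinose 0.63 g; L-lysine hydrochloride 76.82 mg; nicotinic acid 0.15 mg

Scale factor relative to 1 L: 0.097.
dipotassium phosphate: 12.9 g/L × 0.097 L = 1.25 g
L-methionine: 61.2 mg/L × 0.097 L = 5.94 mg
galactose: 25.5 g/L × 0.097 L = 2.47 g
ammonium chloride: 4.75 g/L × 0.097 L = 0.46075 g = 460.75 mg
arabinose: 6.51 g/L × 0.097 L = 0.63 g
L-lysine hydrochloride: 0.792 g/L × 0.097 L = 0.076824 g = 76.82 mg
nicotinic acid: 1.5 mg/L × 0.097 L = 0.15 mg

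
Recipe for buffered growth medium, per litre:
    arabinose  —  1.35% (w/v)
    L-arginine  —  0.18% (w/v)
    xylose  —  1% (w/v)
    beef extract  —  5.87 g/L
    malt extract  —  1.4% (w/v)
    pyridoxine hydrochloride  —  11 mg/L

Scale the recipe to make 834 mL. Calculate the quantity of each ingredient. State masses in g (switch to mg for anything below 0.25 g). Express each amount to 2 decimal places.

arabinose 11.26 g; L-arginine 1.50 g; xylose 8.34 g; beef extract 4.90 g; malt extract 11.68 g; pyridoxine hydrochloride 9.17 mg

Scale factor relative to 1 L: 0.834.
arabinose: 1.35% w/v = 13.5 g/L → 13.5 × 0.834 L = 11.26 g
L-arginine: 0.18% w/v = 1.8 g/L → 1.8 × 0.834 L = 1.50 g
xylose: 1 g per 100 mL × 834 mL ÷ 100 = 8.34 g
beef extract: 5.87 g/L × 0.834 L = 4.90 g
malt extract: 1.4 g per 100 mL × 834 mL ÷ 100 = 11.68 g
pyridoxine hydrochloride: 11 mg/L × 0.834 L = 9.17 mg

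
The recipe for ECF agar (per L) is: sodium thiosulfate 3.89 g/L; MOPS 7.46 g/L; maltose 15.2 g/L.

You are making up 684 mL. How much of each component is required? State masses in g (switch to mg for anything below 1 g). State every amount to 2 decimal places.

Scale factor relative to 1 L: 0.684.
sodium thiosulfate: 3.89 g/L × 0.684 L = 2.66 g
MOPS: 7.46 g/L × 0.684 L = 5.10 g
maltose: 15.2 g/L × 0.684 L = 10.40 g

sodium thiosulfate 2.66 g; MOPS 5.10 g; maltose 10.40 g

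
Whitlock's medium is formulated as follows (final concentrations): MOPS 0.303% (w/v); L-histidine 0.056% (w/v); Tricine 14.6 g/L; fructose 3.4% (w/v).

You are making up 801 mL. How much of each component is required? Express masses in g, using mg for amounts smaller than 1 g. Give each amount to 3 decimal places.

Scale factor relative to 1 L: 0.801.
MOPS: 0.303% w/v = 3.03 g/L → 3.03 × 0.801 L = 2.427 g
L-histidine: 0.056% w/v = 0.56 g/L → 0.56 × 0.801 L = 0.44856 g = 448.560 mg
Tricine: 14.6 g/L × 0.801 L = 11.695 g
fructose: 3.4 g per 100 mL × 801 mL ÷ 100 = 27.234 g

MOPS 2.427 g; L-histidine 448.560 mg; Tricine 11.695 g; fructose 27.234 g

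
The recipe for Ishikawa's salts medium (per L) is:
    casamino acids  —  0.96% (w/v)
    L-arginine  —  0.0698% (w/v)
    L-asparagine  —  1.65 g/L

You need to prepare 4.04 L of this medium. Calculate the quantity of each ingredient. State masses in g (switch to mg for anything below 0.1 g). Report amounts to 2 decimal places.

casamino acids 38.78 g; L-arginine 2.82 g; L-asparagine 6.67 g

Scale factor relative to 1 L: 4.04.
casamino acids: 0.96% w/v = 9.6 g/L → 9.6 × 4.04 L = 38.78 g
L-arginine: 0.0698 g per 100 mL × 4040 mL ÷ 100 = 2.82 g
L-asparagine: 1.65 g/L × 4.04 L = 6.67 g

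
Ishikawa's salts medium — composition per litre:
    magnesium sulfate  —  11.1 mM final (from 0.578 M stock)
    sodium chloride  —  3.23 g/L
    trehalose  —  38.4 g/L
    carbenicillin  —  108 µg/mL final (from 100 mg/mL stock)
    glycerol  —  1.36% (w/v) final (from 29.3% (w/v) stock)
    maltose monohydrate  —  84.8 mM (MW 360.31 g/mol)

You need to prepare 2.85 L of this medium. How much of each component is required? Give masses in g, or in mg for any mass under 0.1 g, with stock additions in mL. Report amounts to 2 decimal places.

magnesium sulfate 54.73 mL; sodium chloride 9.21 g; trehalose 109.44 g; carbenicillin 3.08 mL; glycerol 132.29 mL; maltose monohydrate 87.08 g

Working volume: 2.85 L.
magnesium sulfate: dilute stock: 11.1 mM × 2850 mL ÷ 578 mM = 54.73 mL
sodium chloride: 3.23 g/L × 2.85 L = 9.21 g
trehalose: 38.4 g/L × 2.85 L = 109.44 g
carbenicillin: C1V1 = C2V2 → 108 µg/mL × 2850 mL ÷ 100000 µg/mL = 3.08 mL
glycerol: C1V1 = C2V2 → 1.36% ÷ 29.3% × 2850 mL = 132.29 mL
maltose monohydrate: 84.8 mmol/L × 360.31 g/mol × 2.85 L ÷ 1000 = 87.08 g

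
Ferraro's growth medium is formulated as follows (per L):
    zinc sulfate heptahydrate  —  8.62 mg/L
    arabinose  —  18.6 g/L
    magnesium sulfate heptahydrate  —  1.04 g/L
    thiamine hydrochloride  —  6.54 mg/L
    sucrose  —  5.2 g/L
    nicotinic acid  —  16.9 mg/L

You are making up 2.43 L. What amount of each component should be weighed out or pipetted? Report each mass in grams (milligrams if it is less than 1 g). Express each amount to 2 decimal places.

zinc sulfate heptahydrate 20.95 mg; arabinose 45.20 g; magnesium sulfate heptahydrate 2.53 g; thiamine hydrochloride 15.89 mg; sucrose 12.64 g; nicotinic acid 41.07 mg

Scale factor relative to 1 L: 2.43.
zinc sulfate heptahydrate: 8.62 mg/L × 2.43 L = 20.95 mg
arabinose: 18.6 g/L × 2.43 L = 45.20 g
magnesium sulfate heptahydrate: 1.04 g/L × 2.43 L = 2.53 g
thiamine hydrochloride: 6.54 mg/L × 2.43 L = 15.89 mg
sucrose: 5.2 g/L × 2.43 L = 12.64 g
nicotinic acid: 16.9 mg/L × 2.43 L = 41.07 mg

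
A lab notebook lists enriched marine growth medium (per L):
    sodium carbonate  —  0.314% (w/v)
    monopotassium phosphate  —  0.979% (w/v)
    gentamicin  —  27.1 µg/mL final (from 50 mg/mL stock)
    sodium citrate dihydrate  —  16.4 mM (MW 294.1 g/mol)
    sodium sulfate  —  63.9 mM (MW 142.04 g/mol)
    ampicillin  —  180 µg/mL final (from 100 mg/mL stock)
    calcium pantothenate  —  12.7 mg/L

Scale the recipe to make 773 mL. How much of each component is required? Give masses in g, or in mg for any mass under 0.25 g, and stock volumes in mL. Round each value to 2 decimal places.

sodium carbonate 2.43 g; monopotassium phosphate 7.57 g; gentamicin 0.42 mL; sodium citrate dihydrate 3.73 g; sodium sulfate 7.02 g; ampicillin 1.39 mL; calcium pantothenate 9.82 mg

Working volume: 773 mL = 0.773 L.
sodium carbonate: 0.314 g per 100 mL × 773 mL ÷ 100 = 2.43 g
monopotassium phosphate: 0.979 g per 100 mL × 773 mL ÷ 100 = 7.57 g
gentamicin: V = C2·V2/C1 = 27.1 µg/mL × 773 mL ÷ 50000 µg/mL = 0.42 mL
sodium citrate dihydrate: 16.4 mmol/L × 294.1 g/mol × 0.773 L ÷ 1000 = 3.73 g
sodium sulfate: 63.9 mmol/L × 142.04 g/mol × 0.773 L ÷ 1000 = 7.02 g
ampicillin: dilute stock: 180 µg/mL × 773 mL ÷ 100000 µg/mL = 1.39 mL
calcium pantothenate: 12.7 mg/L × 0.773 L = 9.82 mg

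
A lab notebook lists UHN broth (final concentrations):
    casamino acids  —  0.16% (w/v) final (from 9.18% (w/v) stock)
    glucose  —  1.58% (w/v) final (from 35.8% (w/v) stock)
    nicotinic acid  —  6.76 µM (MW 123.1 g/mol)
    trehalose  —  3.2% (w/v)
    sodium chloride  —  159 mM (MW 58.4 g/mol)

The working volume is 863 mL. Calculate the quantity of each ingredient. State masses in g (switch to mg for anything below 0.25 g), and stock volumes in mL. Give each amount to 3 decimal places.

casamino acids 15.041 mL; glucose 38.088 mL; nicotinic acid 0.718 mg; trehalose 27.616 g; sodium chloride 8.013 g

Scale factor relative to 1 L: 0.863.
casamino acids: C1V1 = C2V2 → 0.16% ÷ 9.18% × 863 mL = 15.041 mL
glucose: V = C2·V2/C1 = 1.58% ÷ 35.8% × 863 mL = 38.088 mL
nicotinic acid: 6.76 µmol/L × 123.1 g/mol × 0.863 L ÷ 1000 = 0.718 mg
trehalose: 3.2 g per 100 mL × 863 mL ÷ 100 = 27.616 g
sodium chloride: 159 mmol/L × 58.4 g/mol × 0.863 L ÷ 1000 = 8.013 g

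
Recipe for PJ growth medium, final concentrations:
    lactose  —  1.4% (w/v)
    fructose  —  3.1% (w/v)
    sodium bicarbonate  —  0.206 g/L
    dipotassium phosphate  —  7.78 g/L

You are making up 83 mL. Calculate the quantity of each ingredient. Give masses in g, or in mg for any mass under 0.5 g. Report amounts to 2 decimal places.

lactose 1.16 g; fructose 2.57 g; sodium bicarbonate 17.10 mg; dipotassium phosphate 0.65 g

Working volume: 83 mL = 0.083 L.
lactose: 1.4 g per 100 mL × 83 mL ÷ 100 = 1.16 g
fructose: 3.1 g per 100 mL × 83 mL ÷ 100 = 2.57 g
sodium bicarbonate: 0.206 g/L × 0.083 L = 0.017098 g = 17.10 mg
dipotassium phosphate: 7.78 g/L × 0.083 L = 0.65 g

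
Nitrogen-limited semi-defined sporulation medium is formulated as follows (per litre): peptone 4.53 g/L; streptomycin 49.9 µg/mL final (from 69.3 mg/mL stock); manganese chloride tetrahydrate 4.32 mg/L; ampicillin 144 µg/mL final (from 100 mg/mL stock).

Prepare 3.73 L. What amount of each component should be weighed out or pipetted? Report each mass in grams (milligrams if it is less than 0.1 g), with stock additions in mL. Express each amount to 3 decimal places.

Working volume: 3.73 L.
peptone: 4.53 g/L × 3.73 L = 16.897 g
streptomycin: dilute stock: 49.9 µg/mL × 3730 mL ÷ 69300 µg/mL = 2.686 mL
manganese chloride tetrahydrate: 4.32 mg/L × 3.73 L = 16.114 mg
ampicillin: V = C2·V2/C1 = 144 µg/mL × 3730 mL ÷ 100000 µg/mL = 5.371 mL

peptone 16.897 g; streptomycin 2.686 mL; manganese chloride tetrahydrate 16.114 mg; ampicillin 5.371 mL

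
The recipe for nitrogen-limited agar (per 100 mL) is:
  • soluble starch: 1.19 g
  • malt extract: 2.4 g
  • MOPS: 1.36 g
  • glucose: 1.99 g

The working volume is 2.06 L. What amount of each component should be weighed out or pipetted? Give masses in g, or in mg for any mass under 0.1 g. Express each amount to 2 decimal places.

Ratio of target to recipe volume: 2060 / 100 = 20.6.
soluble starch: 1.19 g × (2060 mL / 100 mL) = 24.51 g
malt extract: 2.4 g × (2060 mL / 100 mL) = 49.44 g
MOPS: 1.36 g × (2060 mL / 100 mL) = 28.02 g
glucose: 1.99 g × (2060 mL / 100 mL) = 40.99 g

soluble starch 24.51 g; malt extract 49.44 g; MOPS 28.02 g; glucose 40.99 g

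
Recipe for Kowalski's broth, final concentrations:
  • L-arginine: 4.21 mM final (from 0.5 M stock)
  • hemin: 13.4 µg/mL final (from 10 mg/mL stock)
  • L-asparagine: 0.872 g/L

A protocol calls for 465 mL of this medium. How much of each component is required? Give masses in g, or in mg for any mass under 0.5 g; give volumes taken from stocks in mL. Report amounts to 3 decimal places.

L-arginine 3.915 mL; hemin 0.623 mL; L-asparagine 405.480 mg

Working volume: 465 mL = 0.465 L.
L-arginine: V = C2·V2/C1 = 4.21 mM × 465 mL ÷ 500 mM = 3.915 mL
hemin: V = C2·V2/C1 = 13.4 µg/mL × 465 mL ÷ 10000 µg/mL = 0.623 mL
L-asparagine: 0.872 g/L × 0.465 L = 0.40548 g = 405.480 mg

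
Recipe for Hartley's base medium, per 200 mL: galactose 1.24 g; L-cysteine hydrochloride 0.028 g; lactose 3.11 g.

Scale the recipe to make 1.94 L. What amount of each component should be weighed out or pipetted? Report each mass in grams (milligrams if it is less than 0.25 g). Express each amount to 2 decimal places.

galactose 12.03 g; L-cysteine hydrochloride 0.27 g; lactose 30.17 g

Scale factor = 1940 mL / 200 mL = 9.7.
galactose: 1.24 g × (1940 mL / 200 mL) = 12.03 g
L-cysteine hydrochloride: 0.028 g × (1940 mL / 200 mL) = 0.27 g
lactose: 3.11 g × (1940 mL / 200 mL) = 30.17 g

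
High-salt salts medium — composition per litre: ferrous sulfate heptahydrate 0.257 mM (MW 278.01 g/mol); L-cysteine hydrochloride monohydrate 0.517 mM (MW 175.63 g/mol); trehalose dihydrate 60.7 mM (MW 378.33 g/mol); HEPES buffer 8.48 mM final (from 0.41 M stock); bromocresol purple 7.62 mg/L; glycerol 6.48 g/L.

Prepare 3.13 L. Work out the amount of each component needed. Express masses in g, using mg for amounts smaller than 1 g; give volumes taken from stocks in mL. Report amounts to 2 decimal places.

ferrous sulfate heptahydrate 223.63 mg; L-cysteine hydrochloride monohydrate 284.21 mg; trehalose dihydrate 71.88 g; HEPES buffer 64.74 mL; bromocresol purple 23.85 mg; glycerol 20.28 g

Working volume: 3.13 L.
ferrous sulfate heptahydrate: 0.257 mmol/L × 278.01 mg/mmol × 3.13 L = 223.63 mg
L-cysteine hydrochloride monohydrate: 0.517 mmol/L × 175.63 mg/mmol × 3.13 L = 284.21 mg
trehalose dihydrate: 60.7 mmol/L × 378.33 g/mol × 3.13 L ÷ 1000 = 71.88 g
HEPES buffer: dilute stock: 8.48 mM × 3130 mL ÷ 410 mM = 64.74 mL
bromocresol purple: 7.62 mg/L × 3.13 L = 23.85 mg
glycerol: 6.48 g/L × 3.13 L = 20.28 g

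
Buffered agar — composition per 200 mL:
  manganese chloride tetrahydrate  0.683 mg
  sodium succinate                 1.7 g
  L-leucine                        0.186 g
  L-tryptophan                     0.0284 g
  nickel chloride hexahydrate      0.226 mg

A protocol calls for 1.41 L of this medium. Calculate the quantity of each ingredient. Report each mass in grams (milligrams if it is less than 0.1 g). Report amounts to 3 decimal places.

manganese chloride tetrahydrate 4.815 mg; sodium succinate 11.985 g; L-leucine 1.311 g; L-tryptophan 0.200 g; nickel chloride hexahydrate 1.593 mg

Ratio of target to recipe volume: 1410 / 200 = 7.05.
manganese chloride tetrahydrate: 0.683 mg × (1410 mL / 200 mL) = 4.815 mg
sodium succinate: 1.7 g × (1410 mL / 200 mL) = 11.985 g
L-leucine: 0.186 g × (1410 mL / 200 mL) = 1.311 g
L-tryptophan: 0.0284 g × (1410 mL / 200 mL) = 0.200 g
nickel chloride hexahydrate: 0.226 mg × (1410 mL / 200 mL) = 1.593 mg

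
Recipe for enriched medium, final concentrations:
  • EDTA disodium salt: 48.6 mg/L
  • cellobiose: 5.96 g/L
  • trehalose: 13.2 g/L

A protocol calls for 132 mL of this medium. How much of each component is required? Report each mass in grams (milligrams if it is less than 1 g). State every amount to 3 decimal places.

EDTA disodium salt 6.415 mg; cellobiose 786.720 mg; trehalose 1.742 g

Target volume = 132 mL = 0.132 L.
EDTA disodium salt: 48.6 mg/L × 0.132 L = 6.415 mg
cellobiose: 5.96 g/L × 0.132 L = 0.78672 g = 786.720 mg
trehalose: 13.2 g/L × 0.132 L = 1.742 g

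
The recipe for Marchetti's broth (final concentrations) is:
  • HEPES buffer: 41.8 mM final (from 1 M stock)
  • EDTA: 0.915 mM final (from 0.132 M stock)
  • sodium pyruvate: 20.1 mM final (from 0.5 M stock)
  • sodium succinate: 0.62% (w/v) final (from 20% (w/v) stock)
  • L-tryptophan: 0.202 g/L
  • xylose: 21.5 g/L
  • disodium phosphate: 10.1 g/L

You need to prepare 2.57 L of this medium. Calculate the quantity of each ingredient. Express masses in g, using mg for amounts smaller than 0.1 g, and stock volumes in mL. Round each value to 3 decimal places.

HEPES buffer 107.426 mL; EDTA 17.815 mL; sodium pyruvate 103.314 mL; sodium succinate 79.670 mL; L-tryptophan 0.519 g; xylose 55.255 g; disodium phosphate 25.957 g

Scale factor relative to 1 L: 2.57.
HEPES buffer: C1V1 = C2V2 → 41.8 mM × 2570 mL ÷ 1000 mM = 107.426 mL
EDTA: C1V1 = C2V2 → 0.915 mM × 2570 mL ÷ 132 mM = 17.815 mL
sodium pyruvate: C1V1 = C2V2 → 20.1 mM × 2570 mL ÷ 500 mM = 103.314 mL
sodium succinate: C1V1 = C2V2 → 0.62% ÷ 20% × 2570 mL = 79.670 mL
L-tryptophan: 0.202 g/L × 2.57 L = 0.519 g
xylose: 21.5 g/L × 2.57 L = 55.255 g
disodium phosphate: 10.1 g/L × 2.57 L = 25.957 g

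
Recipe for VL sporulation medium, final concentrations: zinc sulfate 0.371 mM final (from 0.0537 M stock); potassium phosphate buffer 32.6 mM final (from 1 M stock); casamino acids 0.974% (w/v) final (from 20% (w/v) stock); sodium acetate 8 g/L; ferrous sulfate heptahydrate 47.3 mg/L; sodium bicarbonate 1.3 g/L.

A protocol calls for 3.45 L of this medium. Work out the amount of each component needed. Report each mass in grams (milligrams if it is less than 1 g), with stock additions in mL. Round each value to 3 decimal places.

Scale factor relative to 1 L: 3.45.
zinc sulfate: dilute stock: 0.371 mM × 3450 mL ÷ 53.7 mM = 23.835 mL
potassium phosphate buffer: dilute stock: 32.6 mM × 3450 mL ÷ 1000 mM = 112.470 mL
casamino acids: V = C2·V2/C1 = 0.974% ÷ 20% × 3450 mL = 168.015 mL
sodium acetate: 8 g/L × 3.45 L = 27.600 g
ferrous sulfate heptahydrate: 47.3 mg/L × 3.45 L = 163.185 mg
sodium bicarbonate: 1.3 g/L × 3.45 L = 4.485 g

zinc sulfate 23.835 mL; potassium phosphate buffer 112.470 mL; casamino acids 168.015 mL; sodium acetate 27.600 g; ferrous sulfate heptahydrate 163.185 mg; sodium bicarbonate 4.485 g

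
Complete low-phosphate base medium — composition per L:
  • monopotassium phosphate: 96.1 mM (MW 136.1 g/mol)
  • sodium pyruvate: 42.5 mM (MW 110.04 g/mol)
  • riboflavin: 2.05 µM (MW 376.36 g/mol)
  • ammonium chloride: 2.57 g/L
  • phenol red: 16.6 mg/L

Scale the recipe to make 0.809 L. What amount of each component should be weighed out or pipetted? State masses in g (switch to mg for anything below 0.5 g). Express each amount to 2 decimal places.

monopotassium phosphate 10.58 g; sodium pyruvate 3.78 g; riboflavin 0.62 mg; ammonium chloride 2.08 g; phenol red 13.43 mg

Working volume: 0.809 L.
monopotassium phosphate: 96.1 mmol/L × 136.1 g/mol × 0.809 L ÷ 1000 = 10.58 g
sodium pyruvate: 42.5 mmol/L × 110.04 g/mol × 0.809 L ÷ 1000 = 3.78 g
riboflavin: 2.05 µmol/L × 376.36 g/mol × 0.809 L ÷ 1000 = 0.62 mg
ammonium chloride: 2.57 g/L × 0.809 L = 2.08 g
phenol red: 16.6 mg/L × 0.809 L = 13.43 mg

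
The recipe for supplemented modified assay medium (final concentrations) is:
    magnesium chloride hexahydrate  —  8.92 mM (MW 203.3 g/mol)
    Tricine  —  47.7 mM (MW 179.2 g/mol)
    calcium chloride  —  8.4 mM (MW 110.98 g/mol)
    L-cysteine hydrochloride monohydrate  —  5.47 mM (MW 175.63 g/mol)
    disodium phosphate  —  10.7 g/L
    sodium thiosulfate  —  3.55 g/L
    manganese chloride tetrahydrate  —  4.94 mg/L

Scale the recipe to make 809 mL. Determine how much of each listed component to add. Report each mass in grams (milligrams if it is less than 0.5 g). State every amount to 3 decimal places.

magnesium chloride hexahydrate 1.467 g; Tricine 6.915 g; calcium chloride 0.754 g; L-cysteine hydrochloride monohydrate 0.777 g; disodium phosphate 8.656 g; sodium thiosulfate 2.872 g; manganese chloride tetrahydrate 3.996 mg

Target volume = 809 mL = 0.809 L.
magnesium chloride hexahydrate: 8.92 mmol/L × 203.3 g/mol × 0.809 L ÷ 1000 = 1.467 g
Tricine: 47.7 mmol/L × 179.2 g/mol × 0.809 L ÷ 1000 = 6.915 g
calcium chloride: 8.4 mmol/L × 110.98 g/mol × 0.809 L ÷ 1000 = 0.754 g
L-cysteine hydrochloride monohydrate: 5.47 mmol/L × 175.63 g/mol × 0.809 L ÷ 1000 = 0.777 g
disodium phosphate: 10.7 g/L × 0.809 L = 8.656 g
sodium thiosulfate: 3.55 g/L × 0.809 L = 2.872 g
manganese chloride tetrahydrate: 4.94 mg/L × 0.809 L = 3.996 mg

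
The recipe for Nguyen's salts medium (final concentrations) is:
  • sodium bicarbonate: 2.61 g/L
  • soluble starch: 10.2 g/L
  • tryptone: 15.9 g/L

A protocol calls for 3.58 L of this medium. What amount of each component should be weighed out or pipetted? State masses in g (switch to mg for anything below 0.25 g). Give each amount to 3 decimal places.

Working volume: 3.58 L.
sodium bicarbonate: 2.61 g/L × 3.58 L = 9.344 g
soluble starch: 10.2 g/L × 3.58 L = 36.516 g
tryptone: 15.9 g/L × 3.58 L = 56.922 g

sodium bicarbonate 9.344 g; soluble starch 36.516 g; tryptone 56.922 g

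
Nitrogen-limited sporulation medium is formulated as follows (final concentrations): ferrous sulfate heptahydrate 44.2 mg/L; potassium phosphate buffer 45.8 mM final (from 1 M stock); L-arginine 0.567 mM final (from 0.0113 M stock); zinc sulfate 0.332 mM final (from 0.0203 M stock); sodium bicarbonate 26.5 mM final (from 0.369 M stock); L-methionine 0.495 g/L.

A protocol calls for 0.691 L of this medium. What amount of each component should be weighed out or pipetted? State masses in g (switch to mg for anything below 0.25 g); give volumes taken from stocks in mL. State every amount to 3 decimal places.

ferrous sulfate heptahydrate 30.542 mg; potassium phosphate buffer 31.648 mL; L-arginine 34.672 mL; zinc sulfate 11.301 mL; sodium bicarbonate 49.625 mL; L-methionine 0.342 g

Working volume: 0.691 L.
ferrous sulfate heptahydrate: 44.2 mg/L × 0.691 L = 30.542 mg
potassium phosphate buffer: dilute stock: 45.8 mM × 691 mL ÷ 1000 mM = 31.648 mL
L-arginine: V = C2·V2/C1 = 0.567 mM × 691 mL ÷ 11.3 mM = 34.672 mL
zinc sulfate: C1V1 = C2V2 → 0.332 mM × 691 mL ÷ 20.3 mM = 11.301 mL
sodium bicarbonate: dilute stock: 26.5 mM × 691 mL ÷ 369 mM = 49.625 mL
L-methionine: 0.495 g/L × 0.691 L = 0.342 g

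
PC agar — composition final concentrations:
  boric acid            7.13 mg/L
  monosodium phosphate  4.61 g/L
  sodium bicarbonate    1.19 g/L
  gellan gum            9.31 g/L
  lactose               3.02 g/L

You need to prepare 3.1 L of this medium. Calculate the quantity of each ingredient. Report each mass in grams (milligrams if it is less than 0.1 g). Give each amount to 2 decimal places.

boric acid 22.10 mg; monosodium phosphate 14.29 g; sodium bicarbonate 3.69 g; gellan gum 28.86 g; lactose 9.36 g

Scale factor relative to 1 L: 3.1.
boric acid: 7.13 mg/L × 3.1 L = 22.10 mg
monosodium phosphate: 4.61 g/L × 3.1 L = 14.29 g
sodium bicarbonate: 1.19 g/L × 3.1 L = 3.69 g
gellan gum: 9.31 g/L × 3.1 L = 28.86 g
lactose: 3.02 g/L × 3.1 L = 9.36 g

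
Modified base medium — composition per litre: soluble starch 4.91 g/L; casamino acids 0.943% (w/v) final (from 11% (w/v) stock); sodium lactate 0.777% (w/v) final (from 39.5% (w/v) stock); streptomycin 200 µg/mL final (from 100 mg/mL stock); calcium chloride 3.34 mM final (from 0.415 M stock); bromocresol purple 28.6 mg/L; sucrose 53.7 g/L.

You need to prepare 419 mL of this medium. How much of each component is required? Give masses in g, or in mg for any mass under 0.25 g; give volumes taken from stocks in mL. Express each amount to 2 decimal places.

soluble starch 2.06 g; casamino acids 35.92 mL; sodium lactate 8.24 mL; streptomycin 0.84 mL; calcium chloride 3.37 mL; bromocresol purple 11.98 mg; sucrose 22.50 g

Target volume = 419 mL = 0.419 L.
soluble starch: 4.91 g/L × 0.419 L = 2.06 g
casamino acids: dilute stock: 0.943% ÷ 11% × 419 mL = 35.92 mL
sodium lactate: V = C2·V2/C1 = 0.777% ÷ 39.5% × 419 mL = 8.24 mL
streptomycin: V = C2·V2/C1 = 200 µg/mL × 419 mL ÷ 100000 µg/mL = 0.84 mL
calcium chloride: dilute stock: 3.34 mM × 419 mL ÷ 415 mM = 3.37 mL
bromocresol purple: 28.6 mg/L × 0.419 L = 11.98 mg
sucrose: 53.7 g/L × 0.419 L = 22.50 g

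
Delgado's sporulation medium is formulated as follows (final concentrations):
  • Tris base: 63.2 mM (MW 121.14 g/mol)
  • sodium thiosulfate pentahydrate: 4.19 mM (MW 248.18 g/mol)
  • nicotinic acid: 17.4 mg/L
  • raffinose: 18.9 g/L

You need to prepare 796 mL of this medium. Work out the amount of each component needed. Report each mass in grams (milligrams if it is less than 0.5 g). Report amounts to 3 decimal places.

Tris base 6.094 g; sodium thiosulfate pentahydrate 0.828 g; nicotinic acid 13.850 mg; raffinose 15.044 g

Target volume = 796 mL = 0.796 L.
Tris base: 63.2 mmol/L × 121.14 g/mol × 0.796 L ÷ 1000 = 6.094 g
sodium thiosulfate pentahydrate: 4.19 mmol/L × 248.18 g/mol × 0.796 L ÷ 1000 = 0.828 g
nicotinic acid: 17.4 mg/L × 0.796 L = 13.850 mg
raffinose: 18.9 g/L × 0.796 L = 15.044 g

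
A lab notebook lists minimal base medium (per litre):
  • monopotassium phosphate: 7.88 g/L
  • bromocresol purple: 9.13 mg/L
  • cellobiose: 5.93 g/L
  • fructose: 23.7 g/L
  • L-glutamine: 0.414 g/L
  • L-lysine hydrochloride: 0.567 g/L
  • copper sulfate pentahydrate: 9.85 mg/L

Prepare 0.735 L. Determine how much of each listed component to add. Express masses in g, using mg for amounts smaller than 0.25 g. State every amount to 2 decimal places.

Scale factor relative to 1 L: 0.735.
monopotassium phosphate: 7.88 g/L × 0.735 L = 5.79 g
bromocresol purple: 9.13 mg/L × 0.735 L = 6.71 mg
cellobiose: 5.93 g/L × 0.735 L = 4.36 g
fructose: 23.7 g/L × 0.735 L = 17.42 g
L-glutamine: 0.414 g/L × 0.735 L = 0.30 g
L-lysine hydrochloride: 0.567 g/L × 0.735 L = 0.42 g
copper sulfate pentahydrate: 9.85 mg/L × 0.735 L = 7.24 mg

monopotassium phosphate 5.79 g; bromocresol purple 6.71 mg; cellobiose 4.36 g; fructose 17.42 g; L-glutamine 0.30 g; L-lysine hydrochloride 0.42 g; copper sulfate pentahydrate 7.24 mg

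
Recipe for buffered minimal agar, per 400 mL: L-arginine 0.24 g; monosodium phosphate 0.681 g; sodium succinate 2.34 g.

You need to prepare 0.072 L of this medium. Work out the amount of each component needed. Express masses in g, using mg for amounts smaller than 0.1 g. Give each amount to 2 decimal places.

Scale factor = 72 mL / 400 mL = 0.18.
L-arginine: 0.24 g × (72 mL / 400 mL) = 0.0432 g = 43.20 mg
monosodium phosphate: 0.681 g × (72 mL / 400 mL) = 0.12 g
sodium succinate: 2.34 g × (72 mL / 400 mL) = 0.42 g

L-arginine 43.20 mg; monosodium phosphate 0.12 g; sodium succinate 0.42 g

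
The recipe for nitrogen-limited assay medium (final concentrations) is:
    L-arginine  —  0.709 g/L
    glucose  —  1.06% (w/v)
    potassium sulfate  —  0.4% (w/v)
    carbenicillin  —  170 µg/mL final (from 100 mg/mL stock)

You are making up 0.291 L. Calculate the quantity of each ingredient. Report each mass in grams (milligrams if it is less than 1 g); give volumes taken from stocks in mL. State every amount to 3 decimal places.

L-arginine 206.319 mg; glucose 3.085 g; potassium sulfate 1.164 g; carbenicillin 0.495 mL

Working volume: 0.291 L.
L-arginine: 0.709 g/L × 0.291 L = 0.206319 g = 206.319 mg
glucose: 1.06 g per 100 mL × 291 mL ÷ 100 = 3.085 g
potassium sulfate: 0.4% w/v = 4 g/L → 4 × 0.291 L = 1.164 g
carbenicillin: C1V1 = C2V2 → 170 µg/mL × 291 mL ÷ 100000 µg/mL = 0.495 mL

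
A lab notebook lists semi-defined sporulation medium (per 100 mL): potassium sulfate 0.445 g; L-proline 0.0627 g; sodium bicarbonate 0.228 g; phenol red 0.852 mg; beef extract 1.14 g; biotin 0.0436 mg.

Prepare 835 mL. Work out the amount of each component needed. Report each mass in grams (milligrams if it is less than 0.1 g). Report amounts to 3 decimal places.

potassium sulfate 3.716 g; L-proline 0.524 g; sodium bicarbonate 1.904 g; phenol red 7.114 mg; beef extract 9.519 g; biotin 0.364 mg

Ratio of target to recipe volume: 835 / 100 = 8.35.
potassium sulfate: 0.445 g × (835 mL / 100 mL) = 3.716 g
L-proline: 0.0627 g × (835 mL / 100 mL) = 0.524 g
sodium bicarbonate: 0.228 g × (835 mL / 100 mL) = 1.904 g
phenol red: 0.852 mg × (835 mL / 100 mL) = 7.114 mg
beef extract: 1.14 g × (835 mL / 100 mL) = 9.519 g
biotin: 0.0436 mg × (835 mL / 100 mL) = 0.364 mg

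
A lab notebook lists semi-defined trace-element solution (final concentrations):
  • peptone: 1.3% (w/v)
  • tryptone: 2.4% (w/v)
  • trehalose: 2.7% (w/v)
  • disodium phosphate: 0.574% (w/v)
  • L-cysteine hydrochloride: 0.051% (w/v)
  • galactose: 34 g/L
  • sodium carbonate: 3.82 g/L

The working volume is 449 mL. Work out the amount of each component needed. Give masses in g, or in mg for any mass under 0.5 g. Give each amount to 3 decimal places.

peptone 5.837 g; tryptone 10.776 g; trehalose 12.123 g; disodium phosphate 2.577 g; L-cysteine hydrochloride 228.990 mg; galactose 15.266 g; sodium carbonate 1.715 g

Scale factor relative to 1 L: 0.449.
peptone: 1.3% w/v = 13 g/L → 13 × 0.449 L = 5.837 g
tryptone: 2.4 g per 100 mL × 449 mL ÷ 100 = 10.776 g
trehalose: 2.7 g per 100 mL × 449 mL ÷ 100 = 12.123 g
disodium phosphate: 0.574 g per 100 mL × 449 mL ÷ 100 = 2.577 g
L-cysteine hydrochloride: 0.051 g per 100 mL × 449 mL ÷ 100 = 0.22899 g = 228.990 mg
galactose: 34 g/L × 0.449 L = 15.266 g
sodium carbonate: 3.82 g/L × 0.449 L = 1.715 g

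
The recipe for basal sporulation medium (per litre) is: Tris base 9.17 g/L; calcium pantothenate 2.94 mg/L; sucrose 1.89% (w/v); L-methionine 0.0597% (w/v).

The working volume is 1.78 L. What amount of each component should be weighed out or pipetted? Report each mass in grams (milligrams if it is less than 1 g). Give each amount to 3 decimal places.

Working volume: 1.78 L.
Tris base: 9.17 g/L × 1.78 L = 16.323 g
calcium pantothenate: 2.94 mg/L × 1.78 L = 5.233 mg
sucrose: 1.89% w/v = 18.9 g/L → 18.9 × 1.78 L = 33.642 g
L-methionine: 0.0597% w/v = 0.597 g/L → 0.597 × 1.78 L = 1.063 g

Tris base 16.323 g; calcium pantothenate 5.233 mg; sucrose 33.642 g; L-methionine 1.063 g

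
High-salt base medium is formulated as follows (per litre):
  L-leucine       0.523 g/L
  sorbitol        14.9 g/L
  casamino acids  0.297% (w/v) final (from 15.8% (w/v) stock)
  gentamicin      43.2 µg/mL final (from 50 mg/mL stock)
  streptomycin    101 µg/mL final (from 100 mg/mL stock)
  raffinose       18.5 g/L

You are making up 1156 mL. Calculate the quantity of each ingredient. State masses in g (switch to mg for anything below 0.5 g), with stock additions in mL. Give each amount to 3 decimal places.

Scale factor relative to 1 L: 1.156.
L-leucine: 0.523 g/L × 1.156 L = 0.605 g
sorbitol: 14.9 g/L × 1.156 L = 17.224 g
casamino acids: C1V1 = C2V2 → 0.297% ÷ 15.8% × 1156 mL = 21.730 mL
gentamicin: C1V1 = C2V2 → 43.2 µg/mL × 1156 mL ÷ 50000 µg/mL = 0.999 mL
streptomycin: C1V1 = C2V2 → 101 µg/mL × 1156 mL ÷ 100000 µg/mL = 1.168 mL
raffinose: 18.5 g/L × 1.156 L = 21.386 g

L-leucine 0.605 g; sorbitol 17.224 g; casamino acids 21.730 mL; gentamicin 0.999 mL; streptomycin 1.168 mL; raffinose 21.386 g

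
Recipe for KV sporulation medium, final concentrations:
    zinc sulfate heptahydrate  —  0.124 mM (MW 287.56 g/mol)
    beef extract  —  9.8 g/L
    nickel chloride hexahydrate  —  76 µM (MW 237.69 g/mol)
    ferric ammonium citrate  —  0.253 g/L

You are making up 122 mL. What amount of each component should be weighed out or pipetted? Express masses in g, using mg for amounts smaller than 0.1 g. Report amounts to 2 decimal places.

zinc sulfate heptahydrate 4.35 mg; beef extract 1.20 g; nickel chloride hexahydrate 2.20 mg; ferric ammonium citrate 30.87 mg

Target volume = 122 mL = 0.122 L.
zinc sulfate heptahydrate: 0.124 mmol/L × 287.56 mg/mmol × 0.122 L = 4.35 mg
beef extract: 9.8 g/L × 0.122 L = 1.20 g
nickel chloride hexahydrate: 76 µmol/L × 237.69 g/mol × 0.122 L ÷ 1000 = 2.20 mg
ferric ammonium citrate: 0.253 g/L × 0.122 L = 0.030866 g = 30.87 mg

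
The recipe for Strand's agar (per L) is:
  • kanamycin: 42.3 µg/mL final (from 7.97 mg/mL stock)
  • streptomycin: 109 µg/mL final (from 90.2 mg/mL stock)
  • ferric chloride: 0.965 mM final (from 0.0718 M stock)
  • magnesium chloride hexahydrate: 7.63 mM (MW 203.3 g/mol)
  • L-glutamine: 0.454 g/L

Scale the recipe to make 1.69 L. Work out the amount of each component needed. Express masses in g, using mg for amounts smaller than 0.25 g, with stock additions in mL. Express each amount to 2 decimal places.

Working volume: 1.69 L.
kanamycin: dilute stock: 42.3 µg/mL × 1690 mL ÷ 7970 µg/mL = 8.97 mL
streptomycin: dilute stock: 109 µg/mL × 1690 mL ÷ 90200 µg/mL = 2.04 mL
ferric chloride: C1V1 = C2V2 → 0.965 mM × 1690 mL ÷ 71.8 mM = 22.71 mL
magnesium chloride hexahydrate: 7.63 mmol/L × 203.3 g/mol × 1.69 L ÷ 1000 = 2.62 g
L-glutamine: 0.454 g/L × 1.69 L = 0.77 g

kanamycin 8.97 mL; streptomycin 2.04 mL; ferric chloride 22.71 mL; magnesium chloride hexahydrate 2.62 g; L-glutamine 0.77 g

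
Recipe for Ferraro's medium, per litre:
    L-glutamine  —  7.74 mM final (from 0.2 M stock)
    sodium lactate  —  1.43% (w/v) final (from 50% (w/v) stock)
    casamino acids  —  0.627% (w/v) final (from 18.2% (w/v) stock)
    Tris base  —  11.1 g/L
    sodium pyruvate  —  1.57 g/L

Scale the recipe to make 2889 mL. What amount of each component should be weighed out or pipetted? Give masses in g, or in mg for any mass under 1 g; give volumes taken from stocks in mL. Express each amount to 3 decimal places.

L-glutamine 111.804 mL; sodium lactate 82.625 mL; casamino acids 99.528 mL; Tris base 32.068 g; sodium pyruvate 4.536 g

Scale factor relative to 1 L: 2.889.
L-glutamine: dilute stock: 7.74 mM × 2889 mL ÷ 200 mM = 111.804 mL
sodium lactate: V = C2·V2/C1 = 1.43% ÷ 50% × 2889 mL = 82.625 mL
casamino acids: dilute stock: 0.627% ÷ 18.2% × 2889 mL = 99.528 mL
Tris base: 11.1 g/L × 2.889 L = 32.068 g
sodium pyruvate: 1.57 g/L × 2.889 L = 4.536 g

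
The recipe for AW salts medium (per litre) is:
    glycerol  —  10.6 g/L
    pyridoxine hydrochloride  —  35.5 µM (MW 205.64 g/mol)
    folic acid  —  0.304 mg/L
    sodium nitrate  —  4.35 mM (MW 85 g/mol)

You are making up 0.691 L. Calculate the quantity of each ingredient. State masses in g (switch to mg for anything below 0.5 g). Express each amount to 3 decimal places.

Scale factor relative to 1 L: 0.691.
glycerol: 10.6 g/L × 0.691 L = 7.325 g
pyridoxine hydrochloride: 35.5 µmol/L × 205.64 g/mol × 0.691 L ÷ 1000 = 5.044 mg
folic acid: 0.304 mg/L × 0.691 L = 0.210 mg
sodium nitrate: 4.35 mmol/L × 85 mg/mmol × 0.691 L = 255.497 mg

glycerol 7.325 g; pyridoxine hydrochloride 5.044 mg; folic acid 0.210 mg; sodium nitrate 255.497 mg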